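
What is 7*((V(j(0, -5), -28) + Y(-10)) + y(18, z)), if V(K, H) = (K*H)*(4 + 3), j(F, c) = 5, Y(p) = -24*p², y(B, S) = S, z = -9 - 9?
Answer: -23786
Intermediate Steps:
z = -18
V(K, H) = 7*H*K (V(K, H) = (H*K)*7 = 7*H*K)
7*((V(j(0, -5), -28) + Y(-10)) + y(18, z)) = 7*((7*(-28)*5 - 24*(-10)²) - 18) = 7*((-980 - 24*100) - 18) = 7*((-980 - 2400) - 18) = 7*(-3380 - 18) = 7*(-3398) = -23786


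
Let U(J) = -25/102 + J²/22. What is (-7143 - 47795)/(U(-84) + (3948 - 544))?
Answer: -61640436/4178869 ≈ -14.751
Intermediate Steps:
U(J) = -25/102 + J²/22 (U(J) = -25*1/102 + J²*(1/22) = -25/102 + J²/22)
(-7143 - 47795)/(U(-84) + (3948 - 544)) = (-7143 - 47795)/((-25/102 + (1/22)*(-84)²) + (3948 - 544)) = -54938/((-25/102 + (1/22)*7056) + 3404) = -54938/((-25/102 + 3528/11) + 3404) = -54938/(359581/1122 + 3404) = -54938/4178869/1122 = -54938*1122/4178869 = -61640436/4178869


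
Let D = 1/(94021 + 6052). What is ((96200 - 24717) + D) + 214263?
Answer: 28595459459/100073 ≈ 2.8575e+5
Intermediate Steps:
D = 1/100073 ≈ 9.9927e-6
((96200 - 24717) + D) + 214263 = ((96200 - 24717) + 1/100073) + 214263 = (71483 + 1/100073) + 214263 = 7153518260/100073 + 214263 = 28595459459/100073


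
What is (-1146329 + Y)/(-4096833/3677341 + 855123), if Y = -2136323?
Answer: -6035715394166/1572287385555 ≈ -3.8388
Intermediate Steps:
(-1146329 + Y)/(-4096833/3677341 + 855123) = (-1146329 - 2136323)/(-4096833/3677341 + 855123) = -3282652/(-4096833*1/3677341 + 855123) = -3282652/(-4096833/3677341 + 855123) = -3282652/3144574771110/3677341 = -3282652*3677341/3144574771110 = -6035715394166/1572287385555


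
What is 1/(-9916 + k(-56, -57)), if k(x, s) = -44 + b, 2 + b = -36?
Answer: -1/9998 ≈ -0.00010002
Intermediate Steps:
b = -38 (b = -2 - 36 = -38)
k(x, s) = -82 (k(x, s) = -44 - 38 = -82)
1/(-9916 + k(-56, -57)) = 1/(-9916 - 82) = 1/(-9998) = -1/9998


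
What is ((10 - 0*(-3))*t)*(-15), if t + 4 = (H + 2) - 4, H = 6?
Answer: 0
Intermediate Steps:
t = 0 (t = -4 + ((6 + 2) - 4) = -4 + (8 - 4) = -4 + 4 = 0)
((10 - 0*(-3))*t)*(-15) = ((10 - 0*(-3))*0)*(-15) = ((10 - 1*0)*0)*(-15) = ((10 + 0)*0)*(-15) = (10*0)*(-15) = 0*(-15) = 0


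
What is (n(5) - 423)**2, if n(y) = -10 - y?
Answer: 191844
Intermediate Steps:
(n(5) - 423)**2 = ((-10 - 1*5) - 423)**2 = ((-10 - 5) - 423)**2 = (-15 - 423)**2 = (-438)**2 = 191844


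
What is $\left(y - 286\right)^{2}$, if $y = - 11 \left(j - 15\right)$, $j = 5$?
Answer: $30976$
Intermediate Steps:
$y = 110$ ($y = - 11 \left(5 - 15\right) = \left(-11\right) \left(-10\right) = 110$)
$\left(y - 286\right)^{2} = \left(110 - 286\right)^{2} = \left(-176\right)^{2} = 30976$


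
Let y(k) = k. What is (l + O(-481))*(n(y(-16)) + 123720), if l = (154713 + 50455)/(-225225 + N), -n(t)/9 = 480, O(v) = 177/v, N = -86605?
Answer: -1837323832920/14999023 ≈ -1.2250e+5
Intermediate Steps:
n(t) = -4320 (n(t) = -9*480 = -4320)
l = -102584/155915 (l = (154713 + 50455)/(-225225 - 86605) = 205168/(-311830) = 205168*(-1/311830) = -102584/155915 ≈ -0.65795)
(l + O(-481))*(n(y(-16)) + 123720) = (-102584/155915 + 177/(-481))*(-4320 + 123720) = (-102584/155915 + 177*(-1/481))*119400 = (-102584/155915 - 177/481)*119400 = -76939859/74995115*119400 = -1837323832920/14999023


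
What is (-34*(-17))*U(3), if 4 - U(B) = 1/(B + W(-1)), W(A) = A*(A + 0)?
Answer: 4335/2 ≈ 2167.5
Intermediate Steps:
W(A) = A² (W(A) = A*A = A²)
U(B) = 4 - 1/(1 + B) (U(B) = 4 - 1/(B + (-1)²) = 4 - 1/(B + 1) = 4 - 1/(1 + B))
(-34*(-17))*U(3) = (-34*(-17))*((3 + 4*3)/(1 + 3)) = 578*((3 + 12)/4) = 578*((¼)*15) = 578*(15/4) = 4335/2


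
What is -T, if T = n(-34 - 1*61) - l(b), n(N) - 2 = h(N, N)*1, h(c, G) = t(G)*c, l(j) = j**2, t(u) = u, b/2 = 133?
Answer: 61729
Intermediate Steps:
b = 266 (b = 2*133 = 266)
h(c, G) = G*c
n(N) = 2 + N**2 (n(N) = 2 + (N*N)*1 = 2 + N**2*1 = 2 + N**2)
T = -61729 (T = (2 + (-34 - 1*61)**2) - 1*266**2 = (2 + (-34 - 61)**2) - 1*70756 = (2 + (-95)**2) - 70756 = (2 + 9025) - 70756 = 9027 - 70756 = -61729)
-T = -1*(-61729) = 61729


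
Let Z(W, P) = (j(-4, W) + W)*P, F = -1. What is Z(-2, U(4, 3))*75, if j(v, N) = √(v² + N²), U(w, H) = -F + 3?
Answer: -600 + 600*√5 ≈ 741.64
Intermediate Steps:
U(w, H) = 4 (U(w, H) = -1*(-1) + 3 = 1 + 3 = 4)
j(v, N) = √(N² + v²)
Z(W, P) = P*(W + √(16 + W²)) (Z(W, P) = (√(W² + (-4)²) + W)*P = (√(W² + 16) + W)*P = (√(16 + W²) + W)*P = (W + √(16 + W²))*P = P*(W + √(16 + W²)))
Z(-2, U(4, 3))*75 = (4*(-2 + √(16 + (-2)²)))*75 = (4*(-2 + √(16 + 4)))*75 = (4*(-2 + √20))*75 = (4*(-2 + 2*√5))*75 = (-8 + 8*√5)*75 = -600 + 600*√5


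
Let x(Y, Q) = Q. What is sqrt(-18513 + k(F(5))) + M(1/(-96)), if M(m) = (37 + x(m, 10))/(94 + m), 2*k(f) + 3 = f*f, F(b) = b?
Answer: 4512/9023 + 29*I*sqrt(22) ≈ 0.50006 + 136.02*I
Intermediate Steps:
k(f) = -3/2 + f**2/2 (k(f) = -3/2 + (f*f)/2 = -3/2 + f**2/2)
M(m) = 47/(94 + m) (M(m) = (37 + 10)/(94 + m) = 47/(94 + m))
sqrt(-18513 + k(F(5))) + M(1/(-96)) = sqrt(-18513 + (-3/2 + (1/2)*5**2)) + 47/(94 + 1/(-96)) = sqrt(-18513 + (-3/2 + (1/2)*25)) + 47/(94 - 1/96) = sqrt(-18513 + (-3/2 + 25/2)) + 47/(9023/96) = sqrt(-18513 + 11) + 47*(96/9023) = sqrt(-18502) + 4512/9023 = 29*I*sqrt(22) + 4512/9023 = 4512/9023 + 29*I*sqrt(22)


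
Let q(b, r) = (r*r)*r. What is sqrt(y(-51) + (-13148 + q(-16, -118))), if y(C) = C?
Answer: I*sqrt(1656231) ≈ 1286.9*I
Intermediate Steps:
q(b, r) = r**3 (q(b, r) = r**2*r = r**3)
sqrt(y(-51) + (-13148 + q(-16, -118))) = sqrt(-51 + (-13148 + (-118)**3)) = sqrt(-51 + (-13148 - 1643032)) = sqrt(-51 - 1656180) = sqrt(-1656231) = I*sqrt(1656231)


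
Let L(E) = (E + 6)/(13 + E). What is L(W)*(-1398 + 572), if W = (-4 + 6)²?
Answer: -8260/17 ≈ -485.88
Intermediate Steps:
W = 4 (W = 2² = 4)
L(E) = (6 + E)/(13 + E)
L(W)*(-1398 + 572) = ((6 + 4)/(13 + 4))*(-1398 + 572) = (10/17)*(-826) = -8260/17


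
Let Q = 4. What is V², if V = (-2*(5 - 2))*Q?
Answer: 576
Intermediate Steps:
V = -24 (V = -2*(5 - 2)*4 = -2*3*4 = -6*4 = -24)
V² = (-24)² = 576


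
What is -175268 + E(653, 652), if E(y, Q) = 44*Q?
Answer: -146580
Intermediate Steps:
-175268 + E(653, 652) = -175268 + 44*652 = -175268 + 28688 = -146580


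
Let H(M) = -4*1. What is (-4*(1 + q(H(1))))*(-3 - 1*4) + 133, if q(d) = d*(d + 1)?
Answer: 497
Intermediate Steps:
H(M) = -4
q(d) = d*(1 + d)
(-4*(1 + q(H(1))))*(-3 - 1*4) + 133 = (-4*(1 - 4*(1 - 4)))*(-3 - 1*4) + 133 = (-4*(1 - 4*(-3)))*(-3 - 4) + 133 = -4*(1 + 12)*(-7) + 133 = -4*13*(-7) + 133 = -52*(-7) + 133 = 364 + 133 = 497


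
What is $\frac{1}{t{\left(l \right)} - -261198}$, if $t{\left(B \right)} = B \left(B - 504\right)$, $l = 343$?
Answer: $\frac{1}{205975} \approx 4.855 \cdot 10^{-6}$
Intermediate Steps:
$t{\left(B \right)} = B \left(-504 + B\right)$
$\frac{1}{t{\left(l \right)} - -261198} = \frac{1}{343 \left(-504 + 343\right) - -261198} = \frac{1}{343 \left(-161\right) + 261198} = \frac{1}{-55223 + 261198} = \frac{1}{205975}$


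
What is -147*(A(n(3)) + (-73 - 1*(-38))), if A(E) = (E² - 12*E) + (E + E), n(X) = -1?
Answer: 3528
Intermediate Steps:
A(E) = E² - 10*E (A(E) = (E² - 12*E) + 2*E = E² - 10*E)
-147*(A(n(3)) + (-73 - 1*(-38))) = -147*(-(-10 - 1) + (-73 - 1*(-38))) = -147*(-1*(-11) + (-73 + 38)) = -147*(11 - 35) = -147*(-24) = 3528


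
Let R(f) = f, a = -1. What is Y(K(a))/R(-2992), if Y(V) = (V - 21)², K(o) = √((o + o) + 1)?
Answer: -5/34 + 21*I/1496 ≈ -0.14706 + 0.014037*I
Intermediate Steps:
K(o) = √(1 + 2*o) (K(o) = √(2*o + 1) = √(1 + 2*o))
Y(V) = (-21 + V)²
Y(K(a))/R(-2992) = (-21 + √(1 + 2*(-1)))²/(-2992) = (-21 + √(1 - 2))²*(-1/2992) = (-21 + √(-1))²*(-1/2992) = (-21 + I)²*(-1/2992) = -(-21 + I)²/2992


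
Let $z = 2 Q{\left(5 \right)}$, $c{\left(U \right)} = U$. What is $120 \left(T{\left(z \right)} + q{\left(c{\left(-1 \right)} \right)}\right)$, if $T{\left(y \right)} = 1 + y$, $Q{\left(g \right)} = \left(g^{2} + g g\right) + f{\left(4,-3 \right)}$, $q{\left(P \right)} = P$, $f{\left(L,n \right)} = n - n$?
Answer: $12000$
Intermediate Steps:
$f{\left(L,n \right)} = 0$
$Q{\left(g \right)} = 2 g^{2}$ ($Q{\left(g \right)} = \left(g^{2} + g g\right) + 0 = \left(g^{2} + g^{2}\right) + 0 = 2 g^{2} + 0 = 2 g^{2}$)
$z = 100$ ($z = 2 \cdot 2 \cdot 5^{2} = 2 \cdot 2 \cdot 25 = 2 \cdot 50 = 100$)
$120 \left(T{\left(z \right)} + q{\left(c{\left(-1 \right)} \right)}\right) = 120 \left(\left(1 + 100\right) - 1\right) = 120 \left(101 - 1\right) = 120 \cdot 100 = 12000$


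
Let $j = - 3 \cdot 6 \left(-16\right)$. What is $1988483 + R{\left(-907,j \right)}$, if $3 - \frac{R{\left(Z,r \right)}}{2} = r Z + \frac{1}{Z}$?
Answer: $\frac{2277405349}{907} \approx 2.5109 \cdot 10^{6}$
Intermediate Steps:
$j = 288$ ($j = \left(-3\right) \left(-96\right) = 288$)
$R{\left(Z,r \right)} = 6 - \frac{2}{Z} - 2 Z r$ ($R{\left(Z,r \right)} = 6 - 2 \left(r Z + \frac{1}{Z}\right) = 6 - 2 \left(Z r + \frac{1}{Z}\right) = 6 - 2 \left(\frac{1}{Z} + Z r\right) = 6 - \left(\frac{2}{Z} + 2 Z r\right) = 6 - \frac{2}{Z} - 2 Z r$)
$1988483 + R{\left(-907,j \right)} = 1988483 - \left(-6 - 522432 - \frac{2}{907}\right) = 1988483 + \left(6 - - \frac{2}{907} + 522432\right) = 1988483 + \left(6 + \frac{2}{907} + 522432\right) = 1988483 + \frac{473851268}{907} = \frac{2277405349}{907}$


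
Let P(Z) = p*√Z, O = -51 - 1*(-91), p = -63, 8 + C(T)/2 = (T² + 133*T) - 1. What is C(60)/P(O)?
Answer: -551*√10/30 ≈ -58.081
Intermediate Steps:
C(T) = -18 + 2*T² + 266*T (C(T) = -16 + 2*((T² + 133*T) - 1) = -16 + 2*(-1 + T² + 133*T) = -16 + (-2 + 2*T² + 266*T) = -18 + 2*T² + 266*T)
O = 40 (O = -51 + 91 = 40)
P(Z) = -63*√Z
C(60)/P(O) = (-18 + 2*60² + 266*60)/((-126*√10)) = (-18 + 2*3600 + 15960)/((-126*√10)) = (-18 + 7200 + 15960)/((-126*√10)) = 23142*(-√10/1260) = -551*√10/30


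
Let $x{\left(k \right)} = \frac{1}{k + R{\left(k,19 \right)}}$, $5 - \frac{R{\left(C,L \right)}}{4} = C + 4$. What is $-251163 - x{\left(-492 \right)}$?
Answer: $- \frac{371721241}{1480} \approx -2.5116 \cdot 10^{5}$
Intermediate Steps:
$R{\left(C,L \right)} = 4 - 4 C$ ($R{\left(C,L \right)} = 20 - 4 \left(C + 4\right) = 20 - 4 \left(4 + C\right) = 20 - \left(16 + 4 C\right) = 4 - 4 C$)
$x{\left(k \right)} = \frac{1}{4 - 3 k}$ ($x{\left(k \right)} = \frac{1}{k - \left(-4 + 4 k\right)} = \frac{1}{4 - 3 k}$)
$-251163 - x{\left(-492 \right)} = -251163 - - \frac{1}{-4 + 3 \left(-492\right)} = -251163 - - \frac{1}{-4 - 1476} = -251163 - - \frac{1}{-1480} = -251163 - \left(-1\right) \left(- \frac{1}{1480}\right) = -251163 - \frac{1}{1480} = - \frac{371721241}{1480}$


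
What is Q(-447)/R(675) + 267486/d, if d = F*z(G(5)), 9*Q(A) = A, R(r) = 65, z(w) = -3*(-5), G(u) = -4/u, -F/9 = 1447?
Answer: -361183/169299 ≈ -2.1334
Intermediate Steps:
F = -13023 (F = -9*1447 = -13023)
z(w) = 15
Q(A) = A/9
d = -195345 (d = -13023*15 = -195345)
Q(-447)/R(675) + 267486/d = ((⅑)*(-447))/65 + 267486/(-195345) = -149/3*1/65 + 267486*(-1/195345) = -149/195 - 89162/65115 = -361183/169299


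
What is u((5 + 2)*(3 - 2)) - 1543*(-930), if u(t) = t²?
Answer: 1435039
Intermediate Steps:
u((5 + 2)*(3 - 2)) - 1543*(-930) = ((5 + 2)*(3 - 2))² - 1543*(-930) = (7*1)² + 1434990 = 7² + 1434990 = 49 + 1434990 = 1435039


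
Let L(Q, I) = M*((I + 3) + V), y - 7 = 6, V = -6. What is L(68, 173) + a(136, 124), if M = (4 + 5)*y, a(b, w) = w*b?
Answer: 36754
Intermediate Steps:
y = 13 (y = 7 + 6 = 13)
a(b, w) = b*w
M = 117 (M = (4 + 5)*13 = 9*13 = 117)
L(Q, I) = -351 + 117*I (L(Q, I) = 117*((I + 3) - 6) = 117*((3 + I) - 6) = 117*(-3 + I) = -351 + 117*I)
L(68, 173) + a(136, 124) = (-351 + 117*173) + 136*124 = (-351 + 20241) + 16864 = 19890 + 16864 = 36754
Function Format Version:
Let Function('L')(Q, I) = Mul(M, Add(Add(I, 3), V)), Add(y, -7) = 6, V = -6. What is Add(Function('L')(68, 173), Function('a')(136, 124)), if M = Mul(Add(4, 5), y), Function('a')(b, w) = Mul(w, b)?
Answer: 36754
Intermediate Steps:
y = 13 (y = Add(7, 6) = 13)
Function('a')(b, w) = Mul(b, w)
M = 117 (M = Mul(Add(4, 5), 13) = Mul(9, 13) = 117)
Function('L')(Q, I) = Add(-351, Mul(117, I)) (Function('L')(Q, I) = Mul(117, Add(Add(I, 3), -6)) = Mul(117, Add(Add(3, I), -6)) = Mul(117, Add(-3, I)) = Add(-351, Mul(117, I)))
Add(Function('L')(68, 173), Function('a')(136, 124)) = Add(Add(-351, Mul(117, 173)), Mul(136, 124)) = Add(Add(-351, 20241), 16864) = Add(19890, 16864) = 36754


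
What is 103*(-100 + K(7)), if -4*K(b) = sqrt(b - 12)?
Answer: -10300 - 103*I*sqrt(5)/4 ≈ -10300.0 - 57.579*I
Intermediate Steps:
K(b) = -sqrt(-12 + b)/4 (K(b) = -sqrt(b - 12)/4 = -sqrt(-12 + b)/4)
103*(-100 + K(7)) = 103*(-100 - sqrt(-12 + 7)/4) = 103*(-100 - I*sqrt(5)/4) = -10300 - 103*I*sqrt(5)/4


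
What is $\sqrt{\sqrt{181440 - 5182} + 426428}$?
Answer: $\sqrt{426428 + \sqrt{176258}} \approx 653.34$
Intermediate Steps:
$\sqrt{\sqrt{181440 - 5182} + 426428} = \sqrt{\sqrt{176258} + 426428} = \sqrt{426428 + \sqrt{176258}}$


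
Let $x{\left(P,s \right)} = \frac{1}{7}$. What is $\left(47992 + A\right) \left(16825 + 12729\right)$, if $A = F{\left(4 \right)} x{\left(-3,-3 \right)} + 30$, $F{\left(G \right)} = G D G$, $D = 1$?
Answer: $1419309740$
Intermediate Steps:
$x{\left(P,s \right)} = \frac{1}{7}$
$F{\left(G \right)} = G^{2}$ ($F{\left(G \right)} = G 1 G = G G = G^{2}$)
$A = \frac{226}{7}$ ($A = 4^{2} \cdot \frac{1}{7} + 30 = 16 \cdot \frac{1}{7} + 30 = \frac{16}{7} + 30 = \frac{226}{7} \approx 32.286$)
$\left(47992 + A\right) \left(16825 + 12729\right) = \left(47992 + \frac{226}{7}\right) \left(16825 + 12729\right) = \frac{336170}{7} \cdot 29554 = 1419309740$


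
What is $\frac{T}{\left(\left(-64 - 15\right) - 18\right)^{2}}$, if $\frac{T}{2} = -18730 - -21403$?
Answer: $\frac{5346}{9409} \approx 0.56818$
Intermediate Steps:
$T = 5346$ ($T = 2 \left(-18730 - -21403\right) = 2 \left(-18730 + 21403\right) = 2 \cdot 2673 = 5346$)
$\frac{T}{\left(\left(-64 - 15\right) - 18\right)^{2}} = \frac{5346}{\left(\left(-64 - 15\right) - 18\right)^{2}} = \frac{5346}{\left(-79 - 18\right)^{2}} = \frac{5346}{\left(-97\right)^{2}} = \frac{5346}{9409}$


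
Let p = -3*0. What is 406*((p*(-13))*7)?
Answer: 0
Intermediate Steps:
p = 0
406*((p*(-13))*7) = 406*((0*(-13))*7) = 406*(0*7) = 406*0 = 0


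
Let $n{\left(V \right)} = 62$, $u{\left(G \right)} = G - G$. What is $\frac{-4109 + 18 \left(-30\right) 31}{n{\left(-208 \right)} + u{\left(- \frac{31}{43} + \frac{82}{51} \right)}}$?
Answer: $- \frac{20849}{62} \approx -336.27$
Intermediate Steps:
$u{\left(G \right)} = 0$
$\frac{-4109 + 18 \left(-30\right) 31}{n{\left(-208 \right)} + u{\left(- \frac{31}{43} + \frac{82}{51} \right)}} = \frac{-4109 + 18 \left(-30\right) 31}{62 + 0} = \frac{-4109 - 16740}{62} = \left(-4109 - 16740\right) \frac{1}{62} = \left(-20849\right) \frac{1}{62} = - \frac{20849}{62}$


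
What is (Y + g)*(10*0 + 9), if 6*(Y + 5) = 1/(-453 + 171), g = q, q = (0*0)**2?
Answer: -8461/188 ≈ -45.005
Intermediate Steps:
q = 0 (q = 0**2 = 0)
g = 0
Y = -8461/1692 (Y = -5 + 1/(6*(-453 + 171)) = -5 + (1/6)/(-282) = -5 + (1/6)*(-1/282) = -5 - 1/1692 = -8461/1692 ≈ -5.0006)
(Y + g)*(10*0 + 9) = (-8461/1692 + 0)*(10*0 + 9) = -8461*(0 + 9)/1692 = -8461/1692*9 = -8461/188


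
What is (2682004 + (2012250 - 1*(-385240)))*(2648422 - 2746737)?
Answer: -499390452610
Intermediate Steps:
(2682004 + (2012250 - 1*(-385240)))*(2648422 - 2746737) = (2682004 + (2012250 + 385240))*(-98315) = (2682004 + 2397490)*(-98315) = 5079494*(-98315) = -499390452610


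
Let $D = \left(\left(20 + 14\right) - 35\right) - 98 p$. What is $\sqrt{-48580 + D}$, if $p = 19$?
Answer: $i \sqrt{50443} \approx 224.6 i$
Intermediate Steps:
$D = -1863$ ($D = \left(\left(20 + 14\right) - 35\right) - 1862 = \left(34 - 35\right) - 1862 = -1 - 1862 = -1863$)
$\sqrt{-48580 + D} = \sqrt{-48580 - 1863} = \sqrt{-50443} = i \sqrt{50443}$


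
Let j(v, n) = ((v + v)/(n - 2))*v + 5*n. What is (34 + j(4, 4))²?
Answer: 4900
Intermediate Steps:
j(v, n) = 5*n + 2*v²/(-2 + n) (j(v, n) = ((2*v)/(-2 + n))*v + 5*n = (2*v/(-2 + n))*v + 5*n = 2*v²/(-2 + n) + 5*n = 5*n + 2*v²/(-2 + n))
(34 + j(4, 4))² = (34 + (-10*4 + 2*4² + 5*4²)/(-2 + 4))² = (34 + (-40 + 2*16 + 5*16)/2)² = (34 + (-40 + 32 + 80)/2)² = (34 + (½)*72)² = (34 + 36)² = 70² = 4900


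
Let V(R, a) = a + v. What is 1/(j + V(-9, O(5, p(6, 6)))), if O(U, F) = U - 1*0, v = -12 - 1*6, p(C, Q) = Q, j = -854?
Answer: -1/867 ≈ -0.0011534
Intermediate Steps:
v = -18 (v = -12 - 6 = -18)
O(U, F) = U (O(U, F) = U + 0 = U)
V(R, a) = -18 + a (V(R, a) = a - 18 = -18 + a)
1/(j + V(-9, O(5, p(6, 6)))) = 1/(-854 + (-18 + 5)) = 1/(-854 - 13) = 1/(-867) = -1/867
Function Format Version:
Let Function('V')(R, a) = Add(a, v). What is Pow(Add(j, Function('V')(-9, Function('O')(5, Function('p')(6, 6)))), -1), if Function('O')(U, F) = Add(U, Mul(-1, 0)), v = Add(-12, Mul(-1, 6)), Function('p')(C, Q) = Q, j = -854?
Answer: Rational(-1, 867) ≈ -0.0011534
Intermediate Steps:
v = -18 (v = Add(-12, -6) = -18)
Function('O')(U, F) = U (Function('O')(U, F) = Add(U, 0) = U)
Function('V')(R, a) = Add(-18, a) (Function('V')(R, a) = Add(a, -18) = Add(-18, a))
Pow(Add(j, Function('V')(-9, Function('O')(5, Function('p')(6, 6)))), -1) = Pow(Add(-854, Add(-18, 5)), -1) = Pow(Add(-854, -13), -1) = Pow(-867, -1) = Rational(-1, 867)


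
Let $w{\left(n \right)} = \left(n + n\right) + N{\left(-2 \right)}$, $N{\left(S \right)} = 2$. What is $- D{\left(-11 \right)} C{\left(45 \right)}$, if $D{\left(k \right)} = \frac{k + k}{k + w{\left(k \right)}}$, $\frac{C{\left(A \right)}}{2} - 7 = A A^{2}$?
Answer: $- \frac{4009808}{31} \approx -1.2935 \cdot 10^{5}$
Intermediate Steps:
$C{\left(A \right)} = 14 + 2 A^{3}$ ($C{\left(A \right)} = 14 + 2 A A^{2} = 14 + 2 A^{3}$)
$w{\left(n \right)} = 2 + 2 n$ ($w{\left(n \right)} = \left(n + n\right) + 2 = 2 n + 2 = 2 + 2 n$)
$D{\left(k \right)} = \frac{2 k}{2 + 3 k}$ ($D{\left(k \right)} = \frac{k + k}{k + \left(2 + 2 k\right)} = \frac{2 k}{2 + 3 k}$)
$- D{\left(-11 \right)} C{\left(45 \right)} = - 2 \left(-11\right) \frac{1}{2 + 3 \left(-11\right)} \left(14 + 2 \cdot 45^{3}\right) = - 2 \left(-11\right) \frac{1}{2 - 33} \left(14 + 2 \cdot 91125\right) = - 2 \left(-11\right) \frac{1}{-31} \left(14 + 182250\right) = - 2 \left(-11\right) \left(- \frac{1}{31}\right) 182264 = - \frac{22 \cdot 182264}{31} = \left(-1\right) \frac{4009808}{31} = - \frac{4009808}{31}$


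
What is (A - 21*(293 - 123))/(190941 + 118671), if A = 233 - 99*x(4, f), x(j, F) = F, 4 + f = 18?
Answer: -4723/309612 ≈ -0.015255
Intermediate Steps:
f = 14 (f = -4 + 18 = 14)
A = -1153 (A = 233 - 99*14 = 233 - 1386 = -1153)
(A - 21*(293 - 123))/(190941 + 118671) = (-1153 - 21*(293 - 123))/(190941 + 118671) = (-1153 - 21*170)/309612 = (-1153 - 3570)*(1/309612) = -4723*1/309612 = -4723/309612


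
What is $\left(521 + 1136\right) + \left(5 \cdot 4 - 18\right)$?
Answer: $1659$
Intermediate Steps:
$\left(521 + 1136\right) + \left(5 \cdot 4 - 18\right) = 1657 + \left(20 - 18\right) = 1657 + 2 = 1659$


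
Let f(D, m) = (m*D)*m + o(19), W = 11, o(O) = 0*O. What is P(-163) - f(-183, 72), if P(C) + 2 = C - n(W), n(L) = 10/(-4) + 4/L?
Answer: 20867201/22 ≈ 9.4851e+5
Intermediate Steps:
o(O) = 0
n(L) = -5/2 + 4/L (n(L) = 10*(-¼) + 4/L = -5/2 + 4/L)
f(D, m) = D*m² (f(D, m) = (m*D)*m + 0 = (D*m)*m + 0 = D*m² + 0 = D*m²)
P(C) = 3/22 + C (P(C) = -2 + (C - (-5/2 + 4/11)) = -2 + (C - 1*(-47/22)) = -2 + (C + 47/22) = -2 + (47/22 + C) = 3/22 + C)
P(-163) - f(-183, 72) = (3/22 - 163) - (-183)*72² = -3583/22 - (-183)*5184 = -3583/22 - 1*(-948672) = -3583/22 + 948672 = 20867201/22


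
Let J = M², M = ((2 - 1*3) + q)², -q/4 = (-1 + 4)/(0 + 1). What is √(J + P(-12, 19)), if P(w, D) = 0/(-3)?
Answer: 169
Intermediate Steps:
q = -12 (q = -4*(-1 + 4)/(0 + 1) = -12/1 = -12 ≈ -12.000)
P(w, D) = 0 (P(w, D) = 0*(-⅓) = 0)
M = 169 (M = ((2 - 1*3) - 12)² = ((2 - 3) - 12)² = (-1 - 12)² = (-13)² = 169)
J = 28561 (J = 169² = 28561)
√(J + P(-12, 19)) = √(28561 + 0) = √28561 = 169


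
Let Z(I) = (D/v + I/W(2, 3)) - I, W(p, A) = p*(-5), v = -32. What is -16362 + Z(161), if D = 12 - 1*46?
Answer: -1323043/80 ≈ -16538.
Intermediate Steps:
D = -34 (D = 12 - 46 = -34)
W(p, A) = -5*p
Z(I) = 17/16 - 11*I/10 (Z(I) = (-34/(-32) + I/((-5*2))) - I = (-34*(-1/32) + I/(-10)) - I = (17/16 + I*(-⅒)) - I = (17/16 - I/10) - I = 17/16 - 11*I/10)
-16362 + Z(161) = -16362 + (17/16 - 11/10*161) = -16362 + (17/16 - 1771/10) = -16362 - 14083/80 = -1323043/80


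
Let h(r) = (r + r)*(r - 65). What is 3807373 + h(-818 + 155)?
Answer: 4772701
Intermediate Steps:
h(r) = 2*r*(-65 + r) (h(r) = (2*r)*(-65 + r) = 2*r*(-65 + r))
3807373 + h(-818 + 155) = 3807373 + 2*(-818 + 155)*(-65 + (-818 + 155)) = 3807373 + 2*(-663)*(-65 - 663) = 3807373 + 2*(-663)*(-728) = 3807373 + 965328 = 4772701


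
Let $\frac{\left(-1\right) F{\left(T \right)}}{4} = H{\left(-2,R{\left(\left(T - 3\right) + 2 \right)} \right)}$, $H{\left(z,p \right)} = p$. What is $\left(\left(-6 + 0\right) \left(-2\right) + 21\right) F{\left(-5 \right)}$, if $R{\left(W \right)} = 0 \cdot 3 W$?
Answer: $0$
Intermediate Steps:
$R{\left(W \right)} = 0$ ($R{\left(W \right)} = 0 W = 0$)
$F{\left(T \right)} = 0$ ($F{\left(T \right)} = \left(-4\right) 0 = 0$)
$\left(\left(-6 + 0\right) \left(-2\right) + 21\right) F{\left(-5 \right)} = \left(\left(-6 + 0\right) \left(-2\right) + 21\right) 0 = \left(\left(-6\right) \left(-2\right) + 21\right) 0 = \left(12 + 21\right) 0 = 33 \cdot 0 = 0$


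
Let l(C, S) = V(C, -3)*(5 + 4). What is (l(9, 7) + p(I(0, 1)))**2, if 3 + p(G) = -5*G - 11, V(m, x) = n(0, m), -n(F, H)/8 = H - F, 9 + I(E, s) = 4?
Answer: 405769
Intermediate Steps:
I(E, s) = -5 (I(E, s) = -9 + 4 = -5)
n(F, H) = -8*H + 8*F (n(F, H) = -8*(H - F) = -8*H + 8*F)
V(m, x) = -8*m (V(m, x) = -8*m + 8*0 = -8*m + 0 = -8*m)
p(G) = -14 - 5*G (p(G) = -3 + (-5*G - 11) = -3 + (-11 - 5*G) = -14 - 5*G)
l(C, S) = -72*C (l(C, S) = (-8*C)*(5 + 4) = -8*C*9 = -72*C)
(l(9, 7) + p(I(0, 1)))**2 = (-72*9 + (-14 - 5*(-5)))**2 = (-648 + (-14 + 25))**2 = (-648 + 11)**2 = (-637)**2 = 405769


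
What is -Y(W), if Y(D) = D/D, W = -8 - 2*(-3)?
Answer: -1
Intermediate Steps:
W = -2 (W = -8 + 6 = -2)
Y(D) = 1
-Y(W) = -1*1 = -1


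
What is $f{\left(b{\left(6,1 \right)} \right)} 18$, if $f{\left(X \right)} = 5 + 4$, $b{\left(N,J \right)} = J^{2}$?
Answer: $162$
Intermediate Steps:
$f{\left(X \right)} = 9$
$f{\left(b{\left(6,1 \right)} \right)} 18 = 9 \cdot 18 = 162$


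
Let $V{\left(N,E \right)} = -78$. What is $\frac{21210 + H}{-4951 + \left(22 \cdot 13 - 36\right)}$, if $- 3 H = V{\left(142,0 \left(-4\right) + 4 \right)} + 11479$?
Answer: $- \frac{52229}{14103} \approx -3.7034$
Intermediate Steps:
$H = - \frac{11401}{3}$ ($H = - \frac{-78 + 11479}{3} = \left(- \frac{1}{3}\right) 11401 = - \frac{11401}{3} \approx -3800.3$)
$\frac{21210 + H}{-4951 + \left(22 \cdot 13 - 36\right)} = \frac{21210 - \frac{11401}{3}}{-4951 + \left(22 \cdot 13 - 36\right)} = \frac{52229}{3 \left(-4951 + \left(286 - 36\right)\right)} = \frac{52229}{3 \left(-4951 + 250\right)} = \frac{52229}{3 \left(-4701\right)} = \frac{52229}{3} \left(- \frac{1}{4701}\right) = - \frac{52229}{14103}$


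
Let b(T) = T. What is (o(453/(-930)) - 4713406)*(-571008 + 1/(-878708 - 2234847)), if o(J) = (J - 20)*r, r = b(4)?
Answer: 1298891377662422284712/482601025 ≈ 2.6914e+12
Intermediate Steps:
r = 4
o(J) = -80 + 4*J (o(J) = (J - 20)*4 = (-20 + J)*4 = -80 + 4*J)
(o(453/(-930)) - 4713406)*(-571008 + 1/(-878708 - 2234847)) = ((-80 + 4*(453/(-930))) - 4713406)*(-571008 + 1/(-878708 - 2234847)) = ((-80 + 4*(453*(-1/930))) - 4713406)*(-571008 + 1/(-3113555)) = ((-80 + 4*(-151/310)) - 4713406)*(-571008 - 1/3113555) = ((-80 - 302/155) - 4713406)*(-1777864813441/3113555) = (-12702/155 - 4713406)*(-1777864813441/3113555) = -730590632/155*(-1777864813441/3113555) = 1298891377662422284712/482601025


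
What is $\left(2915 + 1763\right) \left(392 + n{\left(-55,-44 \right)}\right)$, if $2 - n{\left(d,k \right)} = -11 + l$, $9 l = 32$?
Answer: $\frac{16901614}{9} \approx 1.878 \cdot 10^{6}$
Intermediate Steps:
$l = \frac{32}{9}$ ($l = \frac{1}{9} \cdot 32 = \frac{32}{9} \approx 3.5556$)
$n{\left(d,k \right)} = \frac{85}{9}$ ($n{\left(d,k \right)} = 2 - \left(-11 + \frac{32}{9}\right) = 2 - - \frac{67}{9} = 2 + \frac{67}{9} = \frac{85}{9}$)
$\left(2915 + 1763\right) \left(392 + n{\left(-55,-44 \right)}\right) = \left(2915 + 1763\right) \left(392 + \frac{85}{9}\right) = 4678 \cdot \frac{3613}{9} = \frac{16901614}{9}$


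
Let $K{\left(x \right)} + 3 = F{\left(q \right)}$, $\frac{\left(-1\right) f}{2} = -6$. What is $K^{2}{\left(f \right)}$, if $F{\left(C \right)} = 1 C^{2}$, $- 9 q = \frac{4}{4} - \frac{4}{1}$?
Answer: $\frac{676}{81} \approx 8.3457$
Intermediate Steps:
$f = 12$ ($f = \left(-2\right) \left(-6\right) = 12$)
$q = \frac{1}{3}$ ($q = - \frac{\frac{4}{4} - \frac{4}{1}}{9} = - \frac{4 \cdot \frac{1}{4} - 4}{9} = - \frac{1 - 4}{9} = \left(- \frac{1}{9}\right) \left(-3\right) = \frac{1}{3} \approx 0.33333$)
$F{\left(C \right)} = C^{2}$
$K{\left(x \right)} = - \frac{26}{9}$ ($K{\left(x \right)} = -3 + \left(\frac{1}{3}\right)^{2} = -3 + \frac{1}{9} = - \frac{26}{9}$)
$K^{2}{\left(f \right)} = \left(- \frac{26}{9}\right)^{2} = \frac{676}{81}$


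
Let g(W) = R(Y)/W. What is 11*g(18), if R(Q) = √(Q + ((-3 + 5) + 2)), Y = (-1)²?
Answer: 11*√5/18 ≈ 1.3665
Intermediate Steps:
Y = 1
R(Q) = √(4 + Q) (R(Q) = √(Q + (2 + 2)) = √(Q + 4) = √(4 + Q))
g(W) = √5/W (g(W) = √(4 + 1)/W = √5/W)
11*g(18) = 11*(√5/18) = 11*√5/18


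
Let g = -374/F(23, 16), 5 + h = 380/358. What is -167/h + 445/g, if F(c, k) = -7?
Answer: 13376057/263670 ≈ 50.730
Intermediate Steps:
h = -705/179 (h = -5 + 380/358 = -5 + 380*(1/358) = -5 + 190/179 = -705/179 ≈ -3.9385)
g = 374/7 (g = -374/(-7) = -374*(-⅐) = 374/7 ≈ 53.429)
-167/h + 445/g = -167/(-705/179) + 445/(374/7) = -167*(-179/705) + 445*(7/374) = 29893/705 + 3115/374 = 13376057/263670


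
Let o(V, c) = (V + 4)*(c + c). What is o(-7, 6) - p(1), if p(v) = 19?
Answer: -55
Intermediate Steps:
o(V, c) = 2*c*(4 + V) (o(V, c) = (4 + V)*(2*c) = 2*c*(4 + V))
o(-7, 6) - p(1) = 2*6*(4 - 7) - 1*19 = 2*6*(-3) - 19 = -36 - 19 = -55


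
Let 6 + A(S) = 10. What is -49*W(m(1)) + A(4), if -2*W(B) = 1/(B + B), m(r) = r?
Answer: 65/4 ≈ 16.250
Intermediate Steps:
A(S) = 4 (A(S) = -6 + 10 = 4)
W(B) = -1/(4*B) (W(B) = -1/(2*(B + B)) = -1/(2*B)/2 = -1/(4*B))
-49*W(m(1)) + A(4) = -(-49)/(4*1) + 4 = -(-49)/4 + 4 = -49*(-1/4) + 4 = 49/4 + 4 = 65/4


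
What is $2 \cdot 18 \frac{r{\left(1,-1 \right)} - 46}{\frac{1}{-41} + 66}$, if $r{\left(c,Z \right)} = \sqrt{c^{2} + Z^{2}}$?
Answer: $- \frac{67896}{2705} + \frac{1476 \sqrt{2}}{2705} \approx -24.329$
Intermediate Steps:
$r{\left(c,Z \right)} = \sqrt{Z^{2} + c^{2}}$
$2 \cdot 18 \frac{r{\left(1,-1 \right)} - 46}{\frac{1}{-41} + 66} = 2 \cdot 18 \frac{\sqrt{\left(-1\right)^{2} + 1^{2}} - 46}{\frac{1}{-41} + 66} = 36 \frac{\sqrt{1 + 1} - 46}{- \frac{1}{41} + 66} = 36 \frac{\sqrt{2} - 46}{\frac{2705}{41}} = 36 \left(-46 + \sqrt{2}\right) \frac{41}{2705} = 36 \left(- \frac{1886}{2705} + \frac{41 \sqrt{2}}{2705}\right) = - \frac{67896}{2705} + \frac{1476 \sqrt{2}}{2705}$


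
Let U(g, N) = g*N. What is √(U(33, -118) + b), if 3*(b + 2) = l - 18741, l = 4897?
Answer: 2*I*√19149/3 ≈ 92.253*I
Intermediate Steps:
b = -13850/3 (b = -2 + (4897 - 18741)/3 = -2 + (⅓)*(-13844) = -2 - 13844/3 = -13850/3 ≈ -4616.7)
U(g, N) = N*g
√(U(33, -118) + b) = √(-118*33 - 13850/3) = √(-3894 - 13850/3) = √(-25532/3) = 2*I*√19149/3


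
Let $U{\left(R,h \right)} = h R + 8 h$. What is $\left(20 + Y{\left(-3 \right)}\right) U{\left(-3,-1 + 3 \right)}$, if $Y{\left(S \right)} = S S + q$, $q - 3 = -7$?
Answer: $250$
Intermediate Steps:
$q = -4$ ($q = 3 - 7 = -4$)
$Y{\left(S \right)} = -4 + S^{2}$ ($Y{\left(S \right)} = S S - 4 = S^{2} - 4 = -4 + S^{2}$)
$U{\left(R,h \right)} = 8 h + R h$ ($U{\left(R,h \right)} = R h + 8 h = 8 h + R h$)
$\left(20 + Y{\left(-3 \right)}\right) U{\left(-3,-1 + 3 \right)} = \left(20 - \left(4 - \left(-3\right)^{2}\right)\right) \left(-1 + 3\right) \left(8 - 3\right) = \left(20 + \left(-4 + 9\right)\right) 2 \cdot 5 = \left(20 + 5\right) 10 = 25 \cdot 10 = 250$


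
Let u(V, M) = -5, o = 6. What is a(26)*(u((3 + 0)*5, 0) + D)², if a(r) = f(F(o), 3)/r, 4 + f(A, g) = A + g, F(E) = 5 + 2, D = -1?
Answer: 108/13 ≈ 8.3077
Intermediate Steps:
F(E) = 7
f(A, g) = -4 + A + g (f(A, g) = -4 + (A + g) = -4 + A + g)
a(r) = 6/r (a(r) = (-4 + 7 + 3)/r = 6/r)
a(26)*(u((3 + 0)*5, 0) + D)² = (6/26)*(-5 - 1)² = (6*(1/26))*(-6)² = (3/13)*36 = 108/13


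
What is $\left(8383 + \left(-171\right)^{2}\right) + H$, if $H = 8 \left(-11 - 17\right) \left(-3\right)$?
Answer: $38296$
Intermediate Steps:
$H = 672$ ($H = 8 \left(-11 - 17\right) \left(-3\right) = 8 \left(-28\right) \left(-3\right) = \left(-224\right) \left(-3\right) = 672$)
$\left(8383 + \left(-171\right)^{2}\right) + H = \left(8383 + \left(-171\right)^{2}\right) + 672 = \left(8383 + 29241\right) + 672 = 37624 + 672 = 38296$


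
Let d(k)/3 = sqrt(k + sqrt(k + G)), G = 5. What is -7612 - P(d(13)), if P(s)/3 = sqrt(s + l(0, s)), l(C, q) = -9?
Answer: -7612 - 3*sqrt(-9 + 3*sqrt(13 + 3*sqrt(2))) ≈ -7617.6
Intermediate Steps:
d(k) = 3*sqrt(k + sqrt(5 + k)) (d(k) = 3*sqrt(k + sqrt(k + 5)) = 3*sqrt(k + sqrt(5 + k)))
P(s) = 3*sqrt(-9 + s) (P(s) = 3*sqrt(s - 9) = 3*sqrt(-9 + s))
-7612 - P(d(13)) = -7612 - 3*sqrt(-9 + 3*sqrt(13 + sqrt(5 + 13))) = -7612 - 3*sqrt(-9 + 3*sqrt(13 + sqrt(18))) = -7612 - 3*sqrt(-9 + 3*sqrt(13 + 3*sqrt(2)))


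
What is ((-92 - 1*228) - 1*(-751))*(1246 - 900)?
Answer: 149126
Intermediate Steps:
((-92 - 1*228) - 1*(-751))*(1246 - 900) = ((-92 - 228) + 751)*346 = (-320 + 751)*346 = 431*346 = 149126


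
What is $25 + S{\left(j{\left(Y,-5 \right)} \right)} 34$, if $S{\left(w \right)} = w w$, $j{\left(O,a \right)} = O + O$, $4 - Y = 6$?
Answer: $569$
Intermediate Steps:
$Y = -2$ ($Y = 4 - 6 = -2$)
$j{\left(O,a \right)} = 2 O$
$S{\left(w \right)} = w^{2}$
$25 + S{\left(j{\left(Y,-5 \right)} \right)} 34 = 25 + \left(2 \left(-2\right)\right)^{2} \cdot 34 = 25 + \left(-4\right)^{2} \cdot 34 = 25 + 16 \cdot 34 = 25 + 544 = 569$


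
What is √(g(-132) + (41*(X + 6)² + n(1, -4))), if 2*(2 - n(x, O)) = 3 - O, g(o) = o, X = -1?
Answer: √3566/2 ≈ 29.858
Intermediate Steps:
n(x, O) = ½ + O/2 (n(x, O) = 2 - (3 - O)/2 = 2 + (-3/2 + O/2) = ½ + O/2)
√(g(-132) + (41*(X + 6)² + n(1, -4))) = √(-132 + (41*(-1 + 6)² + (½ + (½)*(-4)))) = √(-132 + (41*5² + (½ - 2))) = √(-132 + (41*25 - 3/2)) = √(-132 + (1025 - 3/2)) = √(-132 + 2047/2) = √(1783/2) = √3566/2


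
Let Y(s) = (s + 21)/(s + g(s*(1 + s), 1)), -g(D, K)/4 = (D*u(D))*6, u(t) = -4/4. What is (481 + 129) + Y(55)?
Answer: 45124826/73975 ≈ 610.00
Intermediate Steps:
u(t) = -1 (u(t) = -4*1/4 = -1)
g(D, K) = 24*D (g(D, K) = -4*D*(-1)*6 = -4*(-D)*6 = -(-24)*D = 24*D)
Y(s) = (21 + s)/(s + 24*s*(1 + s)) (Y(s) = (s + 21)/(s + 24*(s*(1 + s))) = (21 + s)/(s + 24*s*(1 + s)))
(481 + 129) + Y(55) = (481 + 129) + (21 + 55)/(55*(25 + 24*55)) = 610 + (1/55)*76/(25 + 1320) = 610 + (1/55)*76/1345 = 610 + (1/55)*(1/1345)*76 = 610 + 76/73975 = 45124826/73975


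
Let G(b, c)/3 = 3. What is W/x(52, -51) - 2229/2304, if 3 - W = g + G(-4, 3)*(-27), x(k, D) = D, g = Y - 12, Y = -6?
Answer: -80215/13056 ≈ -6.1439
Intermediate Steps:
G(b, c) = 9 (G(b, c) = 3*3 = 9)
g = -18 (g = -6 - 12 = -18)
W = 264 (W = 3 - (-18 + 9*(-27)) = 3 - (-18 - 243) = 3 - 1*(-261) = 3 + 261 = 264)
W/x(52, -51) - 2229/2304 = 264/(-51) - 2229/2304 = 264*(-1/51) - 2229*1/2304 = -88/17 - 743/768 = -80215/13056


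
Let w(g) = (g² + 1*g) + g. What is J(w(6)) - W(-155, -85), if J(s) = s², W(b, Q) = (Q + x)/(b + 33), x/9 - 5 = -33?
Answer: 280751/122 ≈ 2301.2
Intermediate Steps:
x = -252 (x = 45 + 9*(-33) = 45 - 297 = -252)
w(g) = g² + 2*g (w(g) = (g² + g) + g = (g + g²) + g = g² + 2*g)
W(b, Q) = (-252 + Q)/(33 + b) (W(b, Q) = (Q - 252)/(b + 33) = (-252 + Q)/(33 + b))
J(w(6)) - W(-155, -85) = (6*(2 + 6))² - (-252 - 85)/(33 - 155) = (6*8)² - (-337)/(-122) = 48² - (-1)*(-337)/122 = 2304 - 1*337/122 = 2304 - 337/122 = 280751/122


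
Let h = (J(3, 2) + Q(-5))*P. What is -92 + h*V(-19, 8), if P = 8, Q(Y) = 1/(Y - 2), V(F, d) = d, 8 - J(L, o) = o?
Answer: 1980/7 ≈ 282.86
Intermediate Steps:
J(L, o) = 8 - o
Q(Y) = 1/(-2 + Y)
h = 328/7 (h = ((8 - 1*2) + 1/(-2 - 5))*8 = ((8 - 2) + 1/(-7))*8 = (6 - 1/7)*8 = (41/7)*8 = 328/7 ≈ 46.857)
-92 + h*V(-19, 8) = -92 + (328/7)*8 = -92 + 2624/7 = 1980/7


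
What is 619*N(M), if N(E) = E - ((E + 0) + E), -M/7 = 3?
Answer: 12999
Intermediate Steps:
M = -21 (M = -7*3 = -21)
N(E) = -E (N(E) = E - (E + E) = E - 2*E = -E)
619*N(M) = 619*(-1*(-21)) = 619*21 = 12999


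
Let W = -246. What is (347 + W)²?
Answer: 10201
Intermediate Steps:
(347 + W)² = (347 - 246)² = 101² = 10201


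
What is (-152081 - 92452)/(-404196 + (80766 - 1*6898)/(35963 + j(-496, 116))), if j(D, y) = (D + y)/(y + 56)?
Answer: 189062400681/312505378610 ≈ 0.60499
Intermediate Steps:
j(D, y) = (D + y)/(56 + y)
(-152081 - 92452)/(-404196 + (80766 - 1*6898)/(35963 + j(-496, 116))) = (-152081 - 92452)/(-404196 + (80766 - 1*6898)/(35963 + (-496 + 116)/(56 + 116))) = -244533/(-404196 + (80766 - 6898)/(35963 - 380/172)) = -244533/(-404196 + 73868/(35963 + (1/172)*(-380))) = -244533/(-404196 + 73868/(35963 - 95/43)) = -244533/(-404196 + 73868/(1546314/43)) = -244533/(-404196 + 73868*(43/1546314)) = -244533/(-404196 + 1588162/773157) = -244533/(-312505378610/773157) = -244533*(-773157/312505378610) = 189062400681/312505378610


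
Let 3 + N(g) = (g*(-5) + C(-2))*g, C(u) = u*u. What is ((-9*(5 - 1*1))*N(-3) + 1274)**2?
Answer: 11792356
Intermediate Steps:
C(u) = u**2
N(g) = -3 + g*(4 - 5*g) (N(g) = -3 + (g*(-5) + (-2)**2)*g = -3 + (-5*g + 4)*g = -3 + (4 - 5*g)*g = -3 + g*(4 - 5*g))
((-9*(5 - 1*1))*N(-3) + 1274)**2 = ((-9*(5 - 1*1))*(-3 - 5*(-3)**2 + 4*(-3)) + 1274)**2 = ((-9*(5 - 1))*(-3 - 5*9 - 12) + 1274)**2 = ((-9*4)*(-3 - 45 - 12) + 1274)**2 = (-36*(-60) + 1274)**2 = (2160 + 1274)**2 = 3434**2 = 11792356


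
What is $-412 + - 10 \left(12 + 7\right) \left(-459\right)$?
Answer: $86798$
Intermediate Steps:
$-412 + - 10 \left(12 + 7\right) \left(-459\right) = -412 + \left(-10\right) 19 \left(-459\right) = -412 - -87210 = -412 + 87210 = 86798$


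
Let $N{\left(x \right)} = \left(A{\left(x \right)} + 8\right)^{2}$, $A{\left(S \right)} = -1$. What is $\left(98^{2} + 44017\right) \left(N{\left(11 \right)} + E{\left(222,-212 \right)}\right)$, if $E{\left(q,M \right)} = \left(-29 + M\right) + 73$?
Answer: $-6380899$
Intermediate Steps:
$N{\left(x \right)} = 49$ ($N{\left(x \right)} = \left(-1 + 8\right)^{2} = 7^{2} = 49$)
$E{\left(q,M \right)} = 44 + M$
$\left(98^{2} + 44017\right) \left(N{\left(11 \right)} + E{\left(222,-212 \right)}\right) = \left(98^{2} + 44017\right) \left(49 + \left(44 - 212\right)\right) = \left(9604 + 44017\right) \left(49 - 168\right) = 53621 \left(-119\right) = -6380899$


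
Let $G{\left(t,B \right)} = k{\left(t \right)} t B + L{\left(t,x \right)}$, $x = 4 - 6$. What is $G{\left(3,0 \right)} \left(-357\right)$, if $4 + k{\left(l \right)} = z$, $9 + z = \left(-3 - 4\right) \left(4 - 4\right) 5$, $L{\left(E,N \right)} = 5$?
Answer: $-1785$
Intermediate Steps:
$x = -2$ ($x = 4 - 6 = -2$)
$z = -9$ ($z = -9 + \left(-3 - 4\right) \left(4 - 4\right) 5 = -9 - 7 \cdot 0 \cdot 5 = -9 - 0 = -9 + 0 = -9$)
$k{\left(l \right)} = -13$ ($k{\left(l \right)} = -4 - 9 = -13$)
$G{\left(t,B \right)} = 5 - 13 B t$ ($G{\left(t,B \right)} = - 13 t B + 5 = - 13 B t + 5 = 5 - 13 B t$)
$G{\left(3,0 \right)} \left(-357\right) = \left(5 - 0 \cdot 3\right) \left(-357\right) = \left(5 + 0\right) \left(-357\right) = 5 \left(-357\right) = -1785$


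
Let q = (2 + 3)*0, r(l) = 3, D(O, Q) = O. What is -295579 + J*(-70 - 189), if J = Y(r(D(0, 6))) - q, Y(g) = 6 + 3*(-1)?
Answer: -296356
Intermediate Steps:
q = 0 (q = 5*0 = 0)
Y(g) = 3 (Y(g) = 6 - 3 = 3)
J = 3 (J = 3 - 1*0 = 3 + 0 = 3)
-295579 + J*(-70 - 189) = -295579 + 3*(-70 - 189) = -295579 + 3*(-259) = -295579 - 777 = -296356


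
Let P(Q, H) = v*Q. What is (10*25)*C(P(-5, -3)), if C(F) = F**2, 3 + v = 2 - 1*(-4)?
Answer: 56250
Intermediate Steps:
v = 3 (v = -3 + (2 - 1*(-4)) = -3 + (2 + 4) = -3 + 6 = 3)
P(Q, H) = 3*Q
(10*25)*C(P(-5, -3)) = (10*25)*(3*(-5))**2 = 250*(-15)**2 = 250*225 = 56250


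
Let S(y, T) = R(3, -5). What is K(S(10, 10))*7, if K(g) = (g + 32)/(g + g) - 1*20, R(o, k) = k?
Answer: -1589/10 ≈ -158.90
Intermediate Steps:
S(y, T) = -5
K(g) = -20 + (32 + g)/(2*g) (K(g) = (32 + g)/((2*g)) - 20 = (32 + g)*(1/(2*g)) - 20 = (32 + g)/(2*g) - 20 = -20 + (32 + g)/(2*g))
K(S(10, 10))*7 = (-39/2 + 16/(-5))*7 = (-39/2 + 16*(-⅕))*7 = (-39/2 - 16/5)*7 = -227/10*7 = -1589/10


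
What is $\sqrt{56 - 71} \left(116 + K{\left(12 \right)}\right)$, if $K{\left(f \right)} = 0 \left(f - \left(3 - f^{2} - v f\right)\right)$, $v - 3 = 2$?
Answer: $116 i \sqrt{15} \approx 449.27 i$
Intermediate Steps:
$v = 5$ ($v = 3 + 2 = 5$)
$K{\left(f \right)} = 0$ ($K{\left(f \right)} = 0 \left(f - \left(3 - f^{2} - 5 f\right)\right) = 0 \left(f + \left(-3 + f^{2} + 5 f\right)\right) = 0 \left(-3 + f^{2} + 6 f\right) = 0$)
$\sqrt{56 - 71} \left(116 + K{\left(12 \right)}\right) = \sqrt{56 - 71} \left(116 + 0\right) = \sqrt{-15} \cdot 116 = i \sqrt{15} \cdot 116 = 116 i \sqrt{15}$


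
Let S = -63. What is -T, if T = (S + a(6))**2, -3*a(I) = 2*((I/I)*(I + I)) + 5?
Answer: -47524/9 ≈ -5280.4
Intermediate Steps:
a(I) = -5/3 - 4*I/3 (a(I) = -(2*((I/I)*(I + I)) + 5)/3 = -(2*(1*(2*I)) + 5)/3 = -(2*(2*I) + 5)/3 = -(4*I + 5)/3 = -(5 + 4*I)/3 = -5/3 - 4*I/3)
T = 47524/9 (T = (-63 + (-5/3 - 4/3*6))**2 = (-63 + (-5/3 - 8))**2 = (-63 - 29/3)**2 = (-218/3)**2 = 47524/9 ≈ 5280.4)
-T = -1*47524/9 = -47524/9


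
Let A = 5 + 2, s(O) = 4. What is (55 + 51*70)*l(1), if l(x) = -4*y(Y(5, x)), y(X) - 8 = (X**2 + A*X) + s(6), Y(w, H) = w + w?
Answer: -2639000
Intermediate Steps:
A = 7
Y(w, H) = 2*w
y(X) = 12 + X**2 + 7*X (y(X) = 8 + ((X**2 + 7*X) + 4) = 8 + (4 + X**2 + 7*X) = 12 + X**2 + 7*X)
l(x) = -728 (l(x) = -4*(12 + (2*5)**2 + 7*(2*5)) = -4*(12 + 10**2 + 7*10) = -4*(12 + 100 + 70) = -4*182 = -728)
(55 + 51*70)*l(1) = (55 + 51*70)*(-728) = (55 + 3570)*(-728) = 3625*(-728) = -2639000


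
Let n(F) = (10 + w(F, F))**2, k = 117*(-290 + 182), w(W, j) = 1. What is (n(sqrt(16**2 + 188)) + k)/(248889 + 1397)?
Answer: -12515/250286 ≈ -0.050003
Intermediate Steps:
k = -12636 (k = 117*(-108) = -12636)
n(F) = 121 (n(F) = (10 + 1)**2 = 11**2 = 121)
(n(sqrt(16**2 + 188)) + k)/(248889 + 1397) = (121 - 12636)/(248889 + 1397) = -12515/250286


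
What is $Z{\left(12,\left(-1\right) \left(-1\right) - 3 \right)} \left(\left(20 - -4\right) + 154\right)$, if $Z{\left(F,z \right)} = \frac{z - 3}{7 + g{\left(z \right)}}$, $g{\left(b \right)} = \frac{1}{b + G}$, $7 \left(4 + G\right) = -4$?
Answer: $- \frac{8188}{63} \approx -129.97$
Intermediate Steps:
$G = - \frac{32}{7}$ ($G = -4 + \frac{1}{7} \left(-4\right) = -4 - \frac{4}{7} = - \frac{32}{7} \approx -4.5714$)
$g{\left(b \right)} = \frac{1}{- \frac{32}{7} + b}$ ($g{\left(b \right)} = \frac{1}{b - \frac{32}{7}} = \frac{1}{- \frac{32}{7} + b}$)
$Z{\left(F,z \right)} = \frac{-3 + z}{7 + \frac{7}{-32 + 7 z}}$ ($Z{\left(F,z \right)} = \frac{z - 3}{7 + \frac{7}{-32 + 7 z}} = \frac{-3 + z}{7 + \frac{7}{-32 + 7 z}}$)
$Z{\left(12,\left(-1\right) \left(-1\right) - 3 \right)} \left(\left(20 - -4\right) + 154\right) = \frac{\left(-32 + 7 \left(\left(-1\right) \left(-1\right) - 3\right)\right) \left(-3 - 2\right)}{7 \left(-31 + 7 \left(\left(-1\right) \left(-1\right) - 3\right)\right)} \left(\left(20 - -4\right) + 154\right) = \frac{\left(-32 + 7 \left(1 - 3\right)\right) \left(-3 + \left(1 - 3\right)\right)}{7 \left(-31 + 7 \left(1 - 3\right)\right)} \left(\left(20 + 4\right) + 154\right) = \frac{\left(-32 + 7 \left(-2\right)\right) \left(-3 - 2\right)}{7 \left(-31 + 7 \left(-2\right)\right)} \left(24 + 154\right) = \frac{1}{7} \frac{1}{-31 - 14} \left(-32 - 14\right) \left(-5\right) 178 = \frac{1}{7} \frac{1}{-45} \left(-46\right) \left(-5\right) 178 = \frac{1}{7} \left(- \frac{1}{45}\right) \left(-46\right) \left(-5\right) 178 = \left(- \frac{46}{63}\right) 178 = - \frac{8188}{63}$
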